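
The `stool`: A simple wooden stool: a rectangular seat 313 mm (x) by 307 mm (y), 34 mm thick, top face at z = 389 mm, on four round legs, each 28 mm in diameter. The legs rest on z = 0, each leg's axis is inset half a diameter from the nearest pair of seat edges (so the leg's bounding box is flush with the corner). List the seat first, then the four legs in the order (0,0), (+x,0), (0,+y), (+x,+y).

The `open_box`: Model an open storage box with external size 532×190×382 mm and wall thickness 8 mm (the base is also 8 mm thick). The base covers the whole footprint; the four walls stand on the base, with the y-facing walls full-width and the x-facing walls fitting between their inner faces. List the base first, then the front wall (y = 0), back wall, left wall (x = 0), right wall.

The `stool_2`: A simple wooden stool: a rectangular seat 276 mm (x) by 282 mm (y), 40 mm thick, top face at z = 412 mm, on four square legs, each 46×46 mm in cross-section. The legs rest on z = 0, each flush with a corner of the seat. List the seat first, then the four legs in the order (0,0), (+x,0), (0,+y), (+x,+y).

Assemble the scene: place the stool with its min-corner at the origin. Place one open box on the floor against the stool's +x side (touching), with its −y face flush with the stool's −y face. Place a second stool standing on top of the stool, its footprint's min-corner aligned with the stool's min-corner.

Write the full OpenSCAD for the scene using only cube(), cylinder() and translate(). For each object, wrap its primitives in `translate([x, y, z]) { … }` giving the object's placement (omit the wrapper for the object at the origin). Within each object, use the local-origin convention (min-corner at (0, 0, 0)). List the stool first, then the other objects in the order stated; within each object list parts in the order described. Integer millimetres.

translate([0, 0, 355]) cube([313, 307, 34]);
translate([14, 14, 0]) cylinder(h = 355, r = 14);
translate([299, 14, 0]) cylinder(h = 355, r = 14);
translate([14, 293, 0]) cylinder(h = 355, r = 14);
translate([299, 293, 0]) cylinder(h = 355, r = 14);
translate([313, 0, 0]) {
  cube([532, 190, 8]);
  translate([0, 0, 8]) cube([532, 8, 374]);
  translate([0, 182, 8]) cube([532, 8, 374]);
  translate([0, 8, 8]) cube([8, 174, 374]);
  translate([524, 8, 8]) cube([8, 174, 374]);
}
translate([0, 0, 389]) {
  translate([0, 0, 372]) cube([276, 282, 40]);
  cube([46, 46, 372]);
  translate([230, 0, 0]) cube([46, 46, 372]);
  translate([0, 236, 0]) cube([46, 46, 372]);
  translate([230, 236, 0]) cube([46, 46, 372]);
}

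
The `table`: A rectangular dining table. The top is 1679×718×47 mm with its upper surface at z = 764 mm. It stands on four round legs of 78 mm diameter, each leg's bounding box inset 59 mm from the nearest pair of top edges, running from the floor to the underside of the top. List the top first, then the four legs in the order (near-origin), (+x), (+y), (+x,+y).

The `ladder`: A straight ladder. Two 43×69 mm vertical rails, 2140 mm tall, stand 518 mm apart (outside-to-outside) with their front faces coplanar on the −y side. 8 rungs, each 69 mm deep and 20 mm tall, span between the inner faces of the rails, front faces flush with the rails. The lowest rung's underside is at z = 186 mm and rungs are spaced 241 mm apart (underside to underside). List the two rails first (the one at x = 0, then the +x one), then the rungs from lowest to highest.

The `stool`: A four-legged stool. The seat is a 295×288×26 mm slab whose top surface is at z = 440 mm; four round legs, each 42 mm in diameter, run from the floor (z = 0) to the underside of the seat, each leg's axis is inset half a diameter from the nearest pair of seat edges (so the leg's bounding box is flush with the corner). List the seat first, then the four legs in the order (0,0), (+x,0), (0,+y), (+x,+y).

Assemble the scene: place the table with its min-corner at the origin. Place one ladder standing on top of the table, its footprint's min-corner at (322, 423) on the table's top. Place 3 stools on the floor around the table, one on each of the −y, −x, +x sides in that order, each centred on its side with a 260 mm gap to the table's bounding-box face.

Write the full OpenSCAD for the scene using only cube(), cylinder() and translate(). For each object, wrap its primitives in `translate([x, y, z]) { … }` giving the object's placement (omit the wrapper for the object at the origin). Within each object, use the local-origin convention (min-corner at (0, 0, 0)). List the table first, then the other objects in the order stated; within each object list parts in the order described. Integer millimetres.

translate([0, 0, 717]) cube([1679, 718, 47]);
translate([98, 98, 0]) cylinder(h = 717, r = 39);
translate([1581, 98, 0]) cylinder(h = 717, r = 39);
translate([98, 620, 0]) cylinder(h = 717, r = 39);
translate([1581, 620, 0]) cylinder(h = 717, r = 39);
translate([322, 423, 764]) {
  cube([43, 69, 2140]);
  translate([475, 0, 0]) cube([43, 69, 2140]);
  translate([43, 0, 186]) cube([432, 69, 20]);
  translate([43, 0, 427]) cube([432, 69, 20]);
  translate([43, 0, 668]) cube([432, 69, 20]);
  translate([43, 0, 909]) cube([432, 69, 20]);
  translate([43, 0, 1150]) cube([432, 69, 20]);
  translate([43, 0, 1391]) cube([432, 69, 20]);
  translate([43, 0, 1632]) cube([432, 69, 20]);
  translate([43, 0, 1873]) cube([432, 69, 20]);
}
translate([692, -548, 0]) {
  translate([0, 0, 414]) cube([295, 288, 26]);
  translate([21, 21, 0]) cylinder(h = 414, r = 21);
  translate([274, 21, 0]) cylinder(h = 414, r = 21);
  translate([21, 267, 0]) cylinder(h = 414, r = 21);
  translate([274, 267, 0]) cylinder(h = 414, r = 21);
}
translate([-555, 215, 0]) {
  translate([0, 0, 414]) cube([295, 288, 26]);
  translate([21, 21, 0]) cylinder(h = 414, r = 21);
  translate([274, 21, 0]) cylinder(h = 414, r = 21);
  translate([21, 267, 0]) cylinder(h = 414, r = 21);
  translate([274, 267, 0]) cylinder(h = 414, r = 21);
}
translate([1939, 215, 0]) {
  translate([0, 0, 414]) cube([295, 288, 26]);
  translate([21, 21, 0]) cylinder(h = 414, r = 21);
  translate([274, 21, 0]) cylinder(h = 414, r = 21);
  translate([21, 267, 0]) cylinder(h = 414, r = 21);
  translate([274, 267, 0]) cylinder(h = 414, r = 21);
}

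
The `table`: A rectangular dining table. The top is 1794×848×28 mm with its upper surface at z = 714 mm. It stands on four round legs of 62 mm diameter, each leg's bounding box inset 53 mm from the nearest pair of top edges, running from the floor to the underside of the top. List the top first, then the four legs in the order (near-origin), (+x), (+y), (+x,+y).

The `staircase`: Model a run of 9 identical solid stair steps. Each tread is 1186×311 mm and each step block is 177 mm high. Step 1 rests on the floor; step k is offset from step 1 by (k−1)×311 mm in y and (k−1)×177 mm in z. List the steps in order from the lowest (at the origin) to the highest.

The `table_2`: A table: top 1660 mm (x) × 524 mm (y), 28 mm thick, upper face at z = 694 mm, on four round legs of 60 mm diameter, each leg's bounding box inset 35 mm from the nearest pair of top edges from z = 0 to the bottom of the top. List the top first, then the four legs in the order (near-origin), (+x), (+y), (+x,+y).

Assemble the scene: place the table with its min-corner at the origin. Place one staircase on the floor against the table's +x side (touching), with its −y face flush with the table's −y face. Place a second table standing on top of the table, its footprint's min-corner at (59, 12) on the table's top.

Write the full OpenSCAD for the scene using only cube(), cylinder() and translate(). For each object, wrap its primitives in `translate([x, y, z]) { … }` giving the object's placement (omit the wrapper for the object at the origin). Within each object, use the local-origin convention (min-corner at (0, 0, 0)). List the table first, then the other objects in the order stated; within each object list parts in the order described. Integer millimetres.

translate([0, 0, 686]) cube([1794, 848, 28]);
translate([84, 84, 0]) cylinder(h = 686, r = 31);
translate([1710, 84, 0]) cylinder(h = 686, r = 31);
translate([84, 764, 0]) cylinder(h = 686, r = 31);
translate([1710, 764, 0]) cylinder(h = 686, r = 31);
translate([1794, 0, 0]) {
  cube([1186, 311, 177]);
  translate([0, 311, 177]) cube([1186, 311, 177]);
  translate([0, 622, 354]) cube([1186, 311, 177]);
  translate([0, 933, 531]) cube([1186, 311, 177]);
  translate([0, 1244, 708]) cube([1186, 311, 177]);
  translate([0, 1555, 885]) cube([1186, 311, 177]);
  translate([0, 1866, 1062]) cube([1186, 311, 177]);
  translate([0, 2177, 1239]) cube([1186, 311, 177]);
  translate([0, 2488, 1416]) cube([1186, 311, 177]);
}
translate([59, 12, 714]) {
  translate([0, 0, 666]) cube([1660, 524, 28]);
  translate([65, 65, 0]) cylinder(h = 666, r = 30);
  translate([1595, 65, 0]) cylinder(h = 666, r = 30);
  translate([65, 459, 0]) cylinder(h = 666, r = 30);
  translate([1595, 459, 0]) cylinder(h = 666, r = 30);
}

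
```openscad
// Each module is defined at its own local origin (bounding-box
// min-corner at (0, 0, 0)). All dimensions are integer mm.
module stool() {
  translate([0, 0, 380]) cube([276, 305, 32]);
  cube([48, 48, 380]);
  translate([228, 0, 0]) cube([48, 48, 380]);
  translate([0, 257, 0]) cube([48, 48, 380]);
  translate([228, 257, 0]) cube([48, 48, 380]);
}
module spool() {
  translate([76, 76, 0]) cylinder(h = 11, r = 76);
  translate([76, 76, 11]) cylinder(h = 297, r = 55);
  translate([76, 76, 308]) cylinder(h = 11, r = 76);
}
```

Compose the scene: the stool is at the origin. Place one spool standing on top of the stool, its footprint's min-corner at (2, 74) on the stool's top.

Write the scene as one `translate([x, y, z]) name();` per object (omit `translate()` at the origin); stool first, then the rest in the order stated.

stool();
translate([2, 74, 412]) spool();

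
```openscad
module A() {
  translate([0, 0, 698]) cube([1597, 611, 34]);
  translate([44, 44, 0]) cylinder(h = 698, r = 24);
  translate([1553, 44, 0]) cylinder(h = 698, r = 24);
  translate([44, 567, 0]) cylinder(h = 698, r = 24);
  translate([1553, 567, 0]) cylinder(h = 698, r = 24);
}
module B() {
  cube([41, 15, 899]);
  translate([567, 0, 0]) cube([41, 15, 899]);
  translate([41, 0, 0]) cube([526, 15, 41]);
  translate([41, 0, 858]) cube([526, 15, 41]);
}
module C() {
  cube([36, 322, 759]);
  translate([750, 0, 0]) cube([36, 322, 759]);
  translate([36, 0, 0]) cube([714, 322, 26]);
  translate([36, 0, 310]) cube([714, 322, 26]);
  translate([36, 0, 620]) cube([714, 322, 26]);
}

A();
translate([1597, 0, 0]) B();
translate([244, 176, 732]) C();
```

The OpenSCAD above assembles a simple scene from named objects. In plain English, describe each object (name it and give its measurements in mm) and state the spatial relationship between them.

A is a rectangular dining table. The top is 1597×611×34 mm with its upper surface at z = 732 mm. It stands on four round legs of 48 mm diameter, each leg's bounding box inset 20 mm from the nearest pair of top edges, running from the floor to the underside of the top.

B is a picture frame with a 526×817 mm rectangular opening (x by z) and a uniform 41 mm border on every side. Frame depth is 15 mm along y. It is built from two vertical stiles running the full outside height and two horizontal rails spanning the gap between the stiles.

C is an open bookshelf. Two side panels, each 36 mm thick, 322 mm deep and 759 mm tall, stand 786 mm apart (outside-to-outside). Between them sit 3 shelves, each 26 mm thick and 322 mm deep, spanning the full gap between the sides. The bottom shelf rests on the floor (its underside at z = 0) and the clear gap between one shelf's top and the next shelf's underside is 284 mm.

The picture frame is against the table's +x side, with their −y faces flush. The bookshelf is on top of the table.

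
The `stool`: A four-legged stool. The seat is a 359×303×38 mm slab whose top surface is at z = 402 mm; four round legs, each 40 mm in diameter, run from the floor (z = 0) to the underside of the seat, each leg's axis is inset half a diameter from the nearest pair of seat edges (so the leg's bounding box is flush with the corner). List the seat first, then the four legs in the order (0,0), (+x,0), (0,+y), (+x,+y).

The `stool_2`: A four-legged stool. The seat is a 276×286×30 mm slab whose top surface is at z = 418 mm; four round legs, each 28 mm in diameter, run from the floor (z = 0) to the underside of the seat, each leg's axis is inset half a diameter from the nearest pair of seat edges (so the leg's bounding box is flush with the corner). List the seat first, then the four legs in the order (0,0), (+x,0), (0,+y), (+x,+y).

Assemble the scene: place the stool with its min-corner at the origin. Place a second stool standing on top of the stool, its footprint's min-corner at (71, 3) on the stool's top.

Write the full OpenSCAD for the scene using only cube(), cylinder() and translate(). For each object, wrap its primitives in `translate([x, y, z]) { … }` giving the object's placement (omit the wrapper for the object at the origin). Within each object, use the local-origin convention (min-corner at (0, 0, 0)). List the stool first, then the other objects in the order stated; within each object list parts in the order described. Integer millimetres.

translate([0, 0, 364]) cube([359, 303, 38]);
translate([20, 20, 0]) cylinder(h = 364, r = 20);
translate([339, 20, 0]) cylinder(h = 364, r = 20);
translate([20, 283, 0]) cylinder(h = 364, r = 20);
translate([339, 283, 0]) cylinder(h = 364, r = 20);
translate([71, 3, 402]) {
  translate([0, 0, 388]) cube([276, 286, 30]);
  translate([14, 14, 0]) cylinder(h = 388, r = 14);
  translate([262, 14, 0]) cylinder(h = 388, r = 14);
  translate([14, 272, 0]) cylinder(h = 388, r = 14);
  translate([262, 272, 0]) cylinder(h = 388, r = 14);
}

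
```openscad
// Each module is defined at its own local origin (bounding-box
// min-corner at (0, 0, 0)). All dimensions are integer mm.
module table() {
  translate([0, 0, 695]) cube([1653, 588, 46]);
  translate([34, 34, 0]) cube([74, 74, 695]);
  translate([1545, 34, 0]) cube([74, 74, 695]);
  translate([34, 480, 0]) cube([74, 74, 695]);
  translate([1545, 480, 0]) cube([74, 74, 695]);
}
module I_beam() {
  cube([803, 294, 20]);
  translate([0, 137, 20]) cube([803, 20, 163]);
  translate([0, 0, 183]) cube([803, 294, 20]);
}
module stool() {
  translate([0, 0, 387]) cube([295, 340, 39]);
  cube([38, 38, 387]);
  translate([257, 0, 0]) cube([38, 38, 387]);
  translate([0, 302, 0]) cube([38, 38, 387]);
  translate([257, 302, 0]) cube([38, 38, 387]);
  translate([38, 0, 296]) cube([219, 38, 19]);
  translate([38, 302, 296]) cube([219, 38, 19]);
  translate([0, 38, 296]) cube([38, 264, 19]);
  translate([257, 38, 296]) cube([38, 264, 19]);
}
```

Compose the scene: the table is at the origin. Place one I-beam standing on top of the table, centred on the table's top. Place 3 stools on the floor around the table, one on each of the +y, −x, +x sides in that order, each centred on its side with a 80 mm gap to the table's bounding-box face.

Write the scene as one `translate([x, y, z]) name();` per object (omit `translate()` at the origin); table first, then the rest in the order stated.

table();
translate([425, 147, 741]) I_beam();
translate([679, 668, 0]) stool();
translate([-375, 124, 0]) stool();
translate([1733, 124, 0]) stool();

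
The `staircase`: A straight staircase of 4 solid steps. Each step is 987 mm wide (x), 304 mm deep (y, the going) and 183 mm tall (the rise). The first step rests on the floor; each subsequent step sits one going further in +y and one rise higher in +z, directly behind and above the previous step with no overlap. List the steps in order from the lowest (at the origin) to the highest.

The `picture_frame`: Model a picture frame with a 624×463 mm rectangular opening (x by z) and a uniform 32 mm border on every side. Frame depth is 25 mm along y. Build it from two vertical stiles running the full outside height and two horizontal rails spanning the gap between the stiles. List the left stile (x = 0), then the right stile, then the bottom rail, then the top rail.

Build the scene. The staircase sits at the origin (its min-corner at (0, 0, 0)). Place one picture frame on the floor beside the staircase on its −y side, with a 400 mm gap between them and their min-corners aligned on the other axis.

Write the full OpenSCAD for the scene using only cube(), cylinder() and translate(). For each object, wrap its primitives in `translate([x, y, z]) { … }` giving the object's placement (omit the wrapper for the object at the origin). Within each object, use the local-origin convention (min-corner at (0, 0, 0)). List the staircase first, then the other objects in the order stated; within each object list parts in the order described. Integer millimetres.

cube([987, 304, 183]);
translate([0, 304, 183]) cube([987, 304, 183]);
translate([0, 608, 366]) cube([987, 304, 183]);
translate([0, 912, 549]) cube([987, 304, 183]);
translate([0, -425, 0]) {
  cube([32, 25, 527]);
  translate([656, 0, 0]) cube([32, 25, 527]);
  translate([32, 0, 0]) cube([624, 25, 32]);
  translate([32, 0, 495]) cube([624, 25, 32]);
}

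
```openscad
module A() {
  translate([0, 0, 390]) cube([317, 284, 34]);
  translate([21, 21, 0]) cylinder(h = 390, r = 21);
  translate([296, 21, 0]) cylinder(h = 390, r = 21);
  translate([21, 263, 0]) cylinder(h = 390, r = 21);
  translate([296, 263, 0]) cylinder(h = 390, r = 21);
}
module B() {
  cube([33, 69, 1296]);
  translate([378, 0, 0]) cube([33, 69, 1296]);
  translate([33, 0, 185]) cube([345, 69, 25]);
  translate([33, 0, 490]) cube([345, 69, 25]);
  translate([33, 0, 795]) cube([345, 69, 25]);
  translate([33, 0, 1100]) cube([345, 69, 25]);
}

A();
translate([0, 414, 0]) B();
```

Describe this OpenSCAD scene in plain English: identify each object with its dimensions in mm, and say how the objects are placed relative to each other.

A is a four-legged stool. The seat is 317×284 mm, 34 mm thick, top at z = 424 mm. It stands on four round legs, each 42 mm in diameter, from z = 0 to the seat underside, each leg's axis is inset half a diameter from the nearest pair of seat edges (so the leg's bounding box is flush with the corner).

B is a wooden ladder with two side rails of 33×69 mm section and 1296 mm height, set 411 mm apart overall. Between them run 4 rectangular rungs (69 mm deep, 25 mm thick), front faces flush with the rails' −y face. The bottom of the first rung is 185 mm above the floor and each subsequent rung is 305 mm higher than the one below.

The ladder is on the floor beside the stool on its +y side.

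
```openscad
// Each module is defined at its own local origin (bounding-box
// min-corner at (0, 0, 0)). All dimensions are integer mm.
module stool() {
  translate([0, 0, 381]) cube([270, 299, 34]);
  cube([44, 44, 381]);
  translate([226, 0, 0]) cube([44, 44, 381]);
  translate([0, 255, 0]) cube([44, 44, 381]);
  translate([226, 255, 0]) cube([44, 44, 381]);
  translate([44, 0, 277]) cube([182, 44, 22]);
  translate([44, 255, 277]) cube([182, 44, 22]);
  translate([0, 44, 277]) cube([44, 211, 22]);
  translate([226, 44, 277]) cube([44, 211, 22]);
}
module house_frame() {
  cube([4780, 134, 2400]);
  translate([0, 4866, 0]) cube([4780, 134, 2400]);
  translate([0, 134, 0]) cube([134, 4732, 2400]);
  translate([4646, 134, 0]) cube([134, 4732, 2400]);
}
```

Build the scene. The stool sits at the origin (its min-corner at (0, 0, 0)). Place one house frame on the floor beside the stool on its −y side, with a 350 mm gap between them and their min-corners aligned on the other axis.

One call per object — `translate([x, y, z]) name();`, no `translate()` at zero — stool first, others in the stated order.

stool();
translate([0, -5350, 0]) house_frame();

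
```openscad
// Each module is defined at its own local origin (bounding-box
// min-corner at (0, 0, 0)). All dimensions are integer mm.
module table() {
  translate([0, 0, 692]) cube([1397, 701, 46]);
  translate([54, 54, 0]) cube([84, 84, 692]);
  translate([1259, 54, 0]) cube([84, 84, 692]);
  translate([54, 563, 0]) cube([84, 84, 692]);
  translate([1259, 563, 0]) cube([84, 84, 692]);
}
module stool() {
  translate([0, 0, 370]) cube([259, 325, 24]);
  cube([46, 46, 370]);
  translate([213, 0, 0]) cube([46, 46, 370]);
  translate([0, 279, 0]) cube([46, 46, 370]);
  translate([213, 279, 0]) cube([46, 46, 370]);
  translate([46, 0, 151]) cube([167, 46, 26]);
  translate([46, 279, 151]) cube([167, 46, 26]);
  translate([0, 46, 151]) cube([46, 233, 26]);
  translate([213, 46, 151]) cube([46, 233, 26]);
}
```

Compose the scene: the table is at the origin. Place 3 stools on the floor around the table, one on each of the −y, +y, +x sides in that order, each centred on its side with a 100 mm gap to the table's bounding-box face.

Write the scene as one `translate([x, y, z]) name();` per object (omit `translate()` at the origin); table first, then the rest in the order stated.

table();
translate([569, -425, 0]) stool();
translate([569, 801, 0]) stool();
translate([1497, 188, 0]) stool();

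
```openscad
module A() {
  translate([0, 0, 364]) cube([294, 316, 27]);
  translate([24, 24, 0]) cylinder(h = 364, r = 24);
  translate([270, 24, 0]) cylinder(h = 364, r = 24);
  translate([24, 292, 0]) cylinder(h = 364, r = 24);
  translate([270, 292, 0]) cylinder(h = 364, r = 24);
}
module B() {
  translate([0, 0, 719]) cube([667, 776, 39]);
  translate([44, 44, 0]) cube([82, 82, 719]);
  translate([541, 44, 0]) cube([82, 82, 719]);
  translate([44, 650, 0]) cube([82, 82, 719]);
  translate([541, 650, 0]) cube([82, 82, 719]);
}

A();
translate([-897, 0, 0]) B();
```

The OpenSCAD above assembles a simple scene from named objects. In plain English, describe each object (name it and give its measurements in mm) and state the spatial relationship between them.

A is a simple wooden stool: a rectangular seat 294 mm (x) by 316 mm (y), 27 mm thick, top face at z = 391 mm, on four round legs, each 48 mm in diameter. The legs rest on z = 0, each leg's axis is inset half a diameter from the nearest pair of seat edges (so the leg's bounding box is flush with the corner).

B is a table with a 667×776 mm rectangular top, 39 mm thick, top surface at z = 758 mm, supported by four 82×82 mm square legs, each inset 44 mm from the nearest pair of top edges, running from the floor.

The table is on the floor beside the stool on its −x side.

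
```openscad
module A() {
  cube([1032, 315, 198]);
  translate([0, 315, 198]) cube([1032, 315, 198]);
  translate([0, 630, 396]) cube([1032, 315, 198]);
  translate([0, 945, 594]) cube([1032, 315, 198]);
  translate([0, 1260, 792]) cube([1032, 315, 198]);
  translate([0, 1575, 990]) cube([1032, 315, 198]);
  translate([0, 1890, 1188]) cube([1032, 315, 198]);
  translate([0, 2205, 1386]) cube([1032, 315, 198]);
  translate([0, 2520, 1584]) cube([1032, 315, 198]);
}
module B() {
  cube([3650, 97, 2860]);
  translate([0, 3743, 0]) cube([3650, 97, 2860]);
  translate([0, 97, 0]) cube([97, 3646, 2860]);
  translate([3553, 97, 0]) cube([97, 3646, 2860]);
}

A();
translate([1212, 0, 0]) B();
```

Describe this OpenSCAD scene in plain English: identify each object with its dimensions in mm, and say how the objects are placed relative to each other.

A is a run of 9 identical solid stair steps. Each tread is 1032×315 mm and each step block is 198 mm high. Step 1 rests on the floor; step k is offset from step 1 by (k−1)×315 mm in y and (k−1)×198 mm in z.

B is the wall frame of a small rectangular building: four walls, each 2860 mm tall and 97 mm thick, enclosing a footprint 3650 mm (x) by 3840 mm (y) outside-to-outside, with no floor or roof. The front and back walls (the −y and +y sides) span the full width; the two side walls fit between them.

The house frame is on the floor beside the staircase on its +x side.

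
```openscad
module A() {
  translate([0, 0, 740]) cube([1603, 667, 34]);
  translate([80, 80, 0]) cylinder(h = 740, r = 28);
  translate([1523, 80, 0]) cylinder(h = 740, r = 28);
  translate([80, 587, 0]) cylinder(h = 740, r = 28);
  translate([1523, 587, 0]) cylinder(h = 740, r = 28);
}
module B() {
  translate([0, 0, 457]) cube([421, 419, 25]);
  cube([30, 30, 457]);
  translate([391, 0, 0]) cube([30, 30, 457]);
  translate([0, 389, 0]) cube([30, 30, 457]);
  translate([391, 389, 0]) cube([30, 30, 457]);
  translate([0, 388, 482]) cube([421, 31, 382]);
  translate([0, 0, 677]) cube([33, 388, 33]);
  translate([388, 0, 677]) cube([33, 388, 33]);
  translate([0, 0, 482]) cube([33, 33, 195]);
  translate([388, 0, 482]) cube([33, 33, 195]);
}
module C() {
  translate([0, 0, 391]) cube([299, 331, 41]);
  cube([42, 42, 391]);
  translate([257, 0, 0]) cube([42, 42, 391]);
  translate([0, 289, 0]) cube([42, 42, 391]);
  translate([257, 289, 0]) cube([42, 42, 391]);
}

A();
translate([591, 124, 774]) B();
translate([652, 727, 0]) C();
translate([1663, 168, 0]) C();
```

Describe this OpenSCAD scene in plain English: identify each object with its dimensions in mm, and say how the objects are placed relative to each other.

A is a rectangular dining table. The top is 1603×667×34 mm with its upper surface at z = 774 mm. It stands on four round legs of 56 mm diameter, each leg's bounding box inset 52 mm from the nearest pair of top edges, running from the floor to the underside of the top.

B is a chair: 421×419 mm seat, 25 mm thick, top at z = 482 mm, on four 30 mm square corner legs flush with the seat edges. A 31 mm thick backrest slab spans the full seat width, extending 382 mm above the seat top, its back face flush with the seat's +y edge. Two armrests of 33×33 mm section run along each side from the seat's front edge to the front of the backrest, top faces 228 mm above the seat top and outer faces flush with the seat's x-edges; a 33×33 mm post under the front of each armrest stands on the seat at the front corner.

C is a four-legged stool. The seat is 299×331 mm, 41 mm thick, top at z = 432 mm. It stands on four square legs, each 42×42 mm in cross-section, from z = 0 to the seat underside, each flush with a corner of the seat.

The chair is on top of the table, centred. Two stools sit around the table at the +y, +x sides.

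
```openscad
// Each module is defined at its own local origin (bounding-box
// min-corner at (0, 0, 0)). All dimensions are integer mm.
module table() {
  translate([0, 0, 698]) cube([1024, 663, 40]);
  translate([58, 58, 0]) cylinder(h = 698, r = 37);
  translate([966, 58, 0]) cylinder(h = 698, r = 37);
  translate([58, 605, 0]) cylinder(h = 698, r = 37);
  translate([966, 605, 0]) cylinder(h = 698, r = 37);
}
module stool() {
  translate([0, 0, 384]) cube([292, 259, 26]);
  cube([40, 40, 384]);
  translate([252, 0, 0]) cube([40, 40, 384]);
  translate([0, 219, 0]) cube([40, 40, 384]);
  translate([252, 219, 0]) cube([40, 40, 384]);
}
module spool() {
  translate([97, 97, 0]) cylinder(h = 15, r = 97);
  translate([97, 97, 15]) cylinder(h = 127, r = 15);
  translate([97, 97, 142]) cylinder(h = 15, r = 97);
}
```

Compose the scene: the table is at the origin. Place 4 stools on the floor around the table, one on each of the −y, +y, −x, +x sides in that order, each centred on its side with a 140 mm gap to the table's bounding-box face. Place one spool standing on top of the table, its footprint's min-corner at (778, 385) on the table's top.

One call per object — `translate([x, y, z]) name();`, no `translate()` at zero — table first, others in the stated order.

table();
translate([366, -399, 0]) stool();
translate([366, 803, 0]) stool();
translate([-432, 202, 0]) stool();
translate([1164, 202, 0]) stool();
translate([778, 385, 738]) spool();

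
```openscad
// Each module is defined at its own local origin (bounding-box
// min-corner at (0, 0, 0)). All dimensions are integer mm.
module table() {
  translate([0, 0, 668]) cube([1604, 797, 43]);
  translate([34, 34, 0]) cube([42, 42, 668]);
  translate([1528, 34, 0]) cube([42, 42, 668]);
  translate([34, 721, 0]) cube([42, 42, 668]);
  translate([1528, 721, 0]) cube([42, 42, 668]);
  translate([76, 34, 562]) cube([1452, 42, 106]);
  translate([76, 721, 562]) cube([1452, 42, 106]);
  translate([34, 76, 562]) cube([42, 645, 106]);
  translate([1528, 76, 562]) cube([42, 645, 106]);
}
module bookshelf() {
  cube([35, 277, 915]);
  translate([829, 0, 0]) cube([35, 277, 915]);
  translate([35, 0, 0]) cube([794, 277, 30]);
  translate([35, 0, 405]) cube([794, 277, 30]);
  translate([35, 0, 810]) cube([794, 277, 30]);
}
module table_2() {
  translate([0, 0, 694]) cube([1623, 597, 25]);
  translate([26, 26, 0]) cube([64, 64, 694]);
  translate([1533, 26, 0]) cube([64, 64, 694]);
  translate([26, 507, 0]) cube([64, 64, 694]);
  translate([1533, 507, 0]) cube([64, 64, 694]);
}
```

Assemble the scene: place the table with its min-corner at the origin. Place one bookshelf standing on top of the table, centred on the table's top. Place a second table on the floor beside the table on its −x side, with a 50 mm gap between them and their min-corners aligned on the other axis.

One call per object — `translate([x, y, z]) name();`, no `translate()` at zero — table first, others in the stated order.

table();
translate([370, 260, 711]) bookshelf();
translate([-1673, 0, 0]) table_2();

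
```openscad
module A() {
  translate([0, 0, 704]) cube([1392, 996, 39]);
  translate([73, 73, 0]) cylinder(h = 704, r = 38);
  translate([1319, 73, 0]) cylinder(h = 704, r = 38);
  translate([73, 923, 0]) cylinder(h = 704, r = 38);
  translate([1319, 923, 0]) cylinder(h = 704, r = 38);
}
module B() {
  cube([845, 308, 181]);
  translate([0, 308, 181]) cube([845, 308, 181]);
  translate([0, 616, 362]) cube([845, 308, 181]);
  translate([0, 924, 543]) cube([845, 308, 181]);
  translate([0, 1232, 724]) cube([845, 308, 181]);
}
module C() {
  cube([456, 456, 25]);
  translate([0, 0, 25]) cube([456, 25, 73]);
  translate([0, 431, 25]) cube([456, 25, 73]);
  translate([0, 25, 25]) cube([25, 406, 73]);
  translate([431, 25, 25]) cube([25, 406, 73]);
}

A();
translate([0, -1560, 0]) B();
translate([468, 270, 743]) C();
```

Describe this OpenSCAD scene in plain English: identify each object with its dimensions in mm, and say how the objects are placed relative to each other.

A is a table: top 1392 mm (x) × 996 mm (y), 39 mm thick, upper face at z = 743 mm, on four round legs of 76 mm diameter, each leg's bounding box inset 35 mm from the nearest pair of top edges, running from z = 0 to the bottom of the top.

B is a run of 5 identical solid stair steps. Each tread is 845×308 mm and each step block is 181 mm high. Step 1 rests on the floor; step k is offset from step 1 by (k−1)×308 mm in y and (k−1)×181 mm in z.

C is an open storage box with external size 456×456×98 mm and wall thickness 25 mm (the base is also 25 mm thick). The base covers the whole footprint; the four walls stand on the base, with the y-facing walls full-width and the x-facing walls fitting between their inner faces.

The staircase is on the floor beside the table on its −y side. The open box is on top of the table, centred.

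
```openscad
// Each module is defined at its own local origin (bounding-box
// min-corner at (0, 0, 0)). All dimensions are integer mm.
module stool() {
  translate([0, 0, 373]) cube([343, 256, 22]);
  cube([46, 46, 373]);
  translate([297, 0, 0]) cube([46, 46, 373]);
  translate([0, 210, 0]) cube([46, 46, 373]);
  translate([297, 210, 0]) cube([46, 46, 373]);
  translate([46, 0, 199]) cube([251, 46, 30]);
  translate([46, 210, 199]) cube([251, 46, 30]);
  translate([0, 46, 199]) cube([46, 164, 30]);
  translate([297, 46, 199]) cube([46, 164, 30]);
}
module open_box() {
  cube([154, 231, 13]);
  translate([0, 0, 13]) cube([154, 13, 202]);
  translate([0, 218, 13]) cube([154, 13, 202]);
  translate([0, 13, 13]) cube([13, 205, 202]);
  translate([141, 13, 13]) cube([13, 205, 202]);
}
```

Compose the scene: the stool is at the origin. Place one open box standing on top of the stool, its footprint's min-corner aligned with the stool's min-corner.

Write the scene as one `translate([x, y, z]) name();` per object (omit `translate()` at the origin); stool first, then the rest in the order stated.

stool();
translate([0, 0, 395]) open_box();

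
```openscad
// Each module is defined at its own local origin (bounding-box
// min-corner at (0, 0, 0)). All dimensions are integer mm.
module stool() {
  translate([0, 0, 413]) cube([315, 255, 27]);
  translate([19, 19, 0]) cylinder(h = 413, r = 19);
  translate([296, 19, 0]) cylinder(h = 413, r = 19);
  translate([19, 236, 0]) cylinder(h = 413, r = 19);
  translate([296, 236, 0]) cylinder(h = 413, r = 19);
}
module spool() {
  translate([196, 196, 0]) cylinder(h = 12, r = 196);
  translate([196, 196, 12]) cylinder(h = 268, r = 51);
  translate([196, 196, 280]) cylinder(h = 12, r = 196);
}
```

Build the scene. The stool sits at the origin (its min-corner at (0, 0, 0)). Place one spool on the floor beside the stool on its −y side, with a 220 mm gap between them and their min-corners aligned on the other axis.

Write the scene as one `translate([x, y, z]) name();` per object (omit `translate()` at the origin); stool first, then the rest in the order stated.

stool();
translate([0, -612, 0]) spool();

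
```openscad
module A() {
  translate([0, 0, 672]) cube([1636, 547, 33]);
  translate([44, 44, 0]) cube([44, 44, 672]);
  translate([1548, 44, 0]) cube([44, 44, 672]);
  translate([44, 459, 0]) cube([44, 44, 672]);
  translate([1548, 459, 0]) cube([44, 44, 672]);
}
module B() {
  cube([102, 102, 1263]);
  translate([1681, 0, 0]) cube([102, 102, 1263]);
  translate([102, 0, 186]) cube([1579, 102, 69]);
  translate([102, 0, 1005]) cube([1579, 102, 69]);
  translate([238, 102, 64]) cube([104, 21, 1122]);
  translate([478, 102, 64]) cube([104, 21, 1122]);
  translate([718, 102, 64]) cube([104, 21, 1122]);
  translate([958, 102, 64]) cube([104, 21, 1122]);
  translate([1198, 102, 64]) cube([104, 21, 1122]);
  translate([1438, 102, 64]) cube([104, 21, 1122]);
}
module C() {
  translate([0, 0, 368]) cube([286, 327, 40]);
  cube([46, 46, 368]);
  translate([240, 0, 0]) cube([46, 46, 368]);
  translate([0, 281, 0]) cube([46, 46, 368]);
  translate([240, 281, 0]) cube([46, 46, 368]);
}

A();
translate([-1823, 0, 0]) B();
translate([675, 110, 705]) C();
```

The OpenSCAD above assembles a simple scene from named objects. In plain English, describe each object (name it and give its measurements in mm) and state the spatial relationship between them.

A is a table with a 1636×547 mm rectangular top, 33 mm thick, top surface at z = 705 mm, supported by four 44×44 mm square legs, each inset 44 mm from the nearest pair of top edges, running from the floor.

B is a fence section. Two 102×102 mm posts, 1263 mm tall, stand on the floor with a clear span of 1579 mm between their inner faces. Two horizontal rails of 102×69 mm section span the gap between the posts with their undersides at z = 186 mm and z = 1005 mm, flush with the posts' −y face. 6 pickets, each 104 mm wide, 21 mm thick and 1122 mm tall, are fixed to the +y face of the rails with their bottoms at z = 64 mm, evenly spaced across the span with equal gaps (rounded down to the nearest mm) at the −x end and between each pair — any rounding remainder accumulates at the +x end.

C is a four-legged stool. The seat is a 286×327×40 mm slab whose top surface is at z = 408 mm; four square legs, each 46×46 mm in cross-section, run from the floor (z = 0) to the underside of the seat, each flush with a corner of the seat.

The fence section is on the floor beside the table on its −x side. The stool is on top of the table, centred.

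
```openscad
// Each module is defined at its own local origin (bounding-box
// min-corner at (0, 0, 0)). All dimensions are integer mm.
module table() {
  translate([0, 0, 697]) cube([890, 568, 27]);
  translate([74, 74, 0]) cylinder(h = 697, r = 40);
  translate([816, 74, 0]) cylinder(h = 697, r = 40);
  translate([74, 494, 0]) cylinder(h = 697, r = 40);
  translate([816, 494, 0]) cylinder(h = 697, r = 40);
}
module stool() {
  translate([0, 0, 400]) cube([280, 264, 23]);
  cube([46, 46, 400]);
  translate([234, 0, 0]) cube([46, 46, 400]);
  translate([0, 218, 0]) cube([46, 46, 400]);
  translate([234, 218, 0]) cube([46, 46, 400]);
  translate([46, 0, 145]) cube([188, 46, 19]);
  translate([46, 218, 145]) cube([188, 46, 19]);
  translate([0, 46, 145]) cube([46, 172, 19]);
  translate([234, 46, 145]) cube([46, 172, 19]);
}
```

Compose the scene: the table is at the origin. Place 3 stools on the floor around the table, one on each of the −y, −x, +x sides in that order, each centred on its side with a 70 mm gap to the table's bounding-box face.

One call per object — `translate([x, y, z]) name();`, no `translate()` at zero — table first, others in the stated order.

table();
translate([305, -334, 0]) stool();
translate([-350, 152, 0]) stool();
translate([960, 152, 0]) stool();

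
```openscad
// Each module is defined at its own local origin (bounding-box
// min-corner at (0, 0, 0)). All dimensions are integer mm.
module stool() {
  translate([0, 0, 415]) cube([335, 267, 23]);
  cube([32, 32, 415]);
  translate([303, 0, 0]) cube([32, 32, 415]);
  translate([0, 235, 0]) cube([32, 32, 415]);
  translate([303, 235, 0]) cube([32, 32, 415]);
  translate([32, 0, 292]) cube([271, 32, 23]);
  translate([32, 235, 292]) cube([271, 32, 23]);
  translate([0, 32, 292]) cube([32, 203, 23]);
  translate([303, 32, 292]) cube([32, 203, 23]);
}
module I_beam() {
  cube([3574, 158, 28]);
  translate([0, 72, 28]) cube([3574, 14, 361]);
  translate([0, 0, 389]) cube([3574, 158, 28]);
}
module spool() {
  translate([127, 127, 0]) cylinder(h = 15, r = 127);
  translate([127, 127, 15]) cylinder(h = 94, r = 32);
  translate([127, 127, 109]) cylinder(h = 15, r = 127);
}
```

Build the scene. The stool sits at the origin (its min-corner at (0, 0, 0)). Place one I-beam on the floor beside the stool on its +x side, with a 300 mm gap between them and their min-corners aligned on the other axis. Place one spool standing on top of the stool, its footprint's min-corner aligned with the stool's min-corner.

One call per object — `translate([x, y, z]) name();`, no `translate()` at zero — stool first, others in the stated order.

stool();
translate([635, 0, 0]) I_beam();
translate([0, 0, 438]) spool();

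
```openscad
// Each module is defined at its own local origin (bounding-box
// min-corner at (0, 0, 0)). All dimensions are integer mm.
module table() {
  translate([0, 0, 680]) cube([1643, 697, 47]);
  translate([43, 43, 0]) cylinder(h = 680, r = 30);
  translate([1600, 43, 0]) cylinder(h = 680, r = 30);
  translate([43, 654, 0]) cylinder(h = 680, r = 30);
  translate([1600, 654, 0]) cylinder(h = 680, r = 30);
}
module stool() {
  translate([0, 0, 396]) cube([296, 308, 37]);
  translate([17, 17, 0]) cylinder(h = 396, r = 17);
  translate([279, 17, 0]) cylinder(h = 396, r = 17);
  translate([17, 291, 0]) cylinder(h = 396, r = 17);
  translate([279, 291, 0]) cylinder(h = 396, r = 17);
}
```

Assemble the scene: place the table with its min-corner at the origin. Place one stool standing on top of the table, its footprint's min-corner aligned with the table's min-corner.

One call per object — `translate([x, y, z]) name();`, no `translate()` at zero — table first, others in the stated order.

table();
translate([0, 0, 727]) stool();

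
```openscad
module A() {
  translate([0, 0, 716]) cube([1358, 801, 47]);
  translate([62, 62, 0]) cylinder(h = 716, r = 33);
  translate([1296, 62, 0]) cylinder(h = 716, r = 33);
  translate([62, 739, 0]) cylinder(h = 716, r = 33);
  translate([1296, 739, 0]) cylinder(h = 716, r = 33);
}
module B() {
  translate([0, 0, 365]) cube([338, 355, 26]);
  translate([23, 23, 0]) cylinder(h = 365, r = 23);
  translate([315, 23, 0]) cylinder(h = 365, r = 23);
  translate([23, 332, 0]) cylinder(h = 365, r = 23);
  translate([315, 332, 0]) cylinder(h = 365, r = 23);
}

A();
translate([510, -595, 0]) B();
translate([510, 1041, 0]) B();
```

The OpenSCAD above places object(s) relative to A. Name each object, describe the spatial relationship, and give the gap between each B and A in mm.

A is a table. B is a stool. Two stools sit around the table at the −y, +y sides. The gap between each stool and the table is 240 mm.

Each stool's nearest face is 240 mm from the table's bounding box.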